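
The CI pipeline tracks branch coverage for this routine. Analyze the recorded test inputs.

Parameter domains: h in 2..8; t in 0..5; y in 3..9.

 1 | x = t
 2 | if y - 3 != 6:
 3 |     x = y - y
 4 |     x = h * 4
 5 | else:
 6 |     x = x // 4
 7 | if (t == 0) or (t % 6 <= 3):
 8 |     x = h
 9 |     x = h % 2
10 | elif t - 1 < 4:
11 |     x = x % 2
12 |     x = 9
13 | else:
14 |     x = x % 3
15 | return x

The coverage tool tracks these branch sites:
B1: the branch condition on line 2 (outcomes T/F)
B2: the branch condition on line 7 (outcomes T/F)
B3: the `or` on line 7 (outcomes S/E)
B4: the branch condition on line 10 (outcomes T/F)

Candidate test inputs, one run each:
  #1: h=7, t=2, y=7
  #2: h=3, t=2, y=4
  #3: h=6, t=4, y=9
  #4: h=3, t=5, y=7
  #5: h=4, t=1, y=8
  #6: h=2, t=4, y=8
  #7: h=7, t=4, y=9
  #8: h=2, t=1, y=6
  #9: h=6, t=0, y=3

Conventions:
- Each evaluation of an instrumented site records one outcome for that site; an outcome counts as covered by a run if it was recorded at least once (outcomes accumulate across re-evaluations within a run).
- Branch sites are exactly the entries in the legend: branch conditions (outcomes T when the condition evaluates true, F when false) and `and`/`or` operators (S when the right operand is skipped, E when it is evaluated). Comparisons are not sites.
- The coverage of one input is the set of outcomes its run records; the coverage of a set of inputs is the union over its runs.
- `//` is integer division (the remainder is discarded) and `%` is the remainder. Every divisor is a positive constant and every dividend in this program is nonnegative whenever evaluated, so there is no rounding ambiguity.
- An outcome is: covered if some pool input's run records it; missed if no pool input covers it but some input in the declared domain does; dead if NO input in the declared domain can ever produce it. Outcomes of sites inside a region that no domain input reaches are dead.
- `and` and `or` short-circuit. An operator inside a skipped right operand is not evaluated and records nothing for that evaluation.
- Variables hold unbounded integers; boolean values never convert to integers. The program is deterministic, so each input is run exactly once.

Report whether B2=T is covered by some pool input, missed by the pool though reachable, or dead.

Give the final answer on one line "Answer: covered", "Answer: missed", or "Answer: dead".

B2=T is recorded by pool input(s) 1, 2, 5, 8, 9 -> covered

Answer: covered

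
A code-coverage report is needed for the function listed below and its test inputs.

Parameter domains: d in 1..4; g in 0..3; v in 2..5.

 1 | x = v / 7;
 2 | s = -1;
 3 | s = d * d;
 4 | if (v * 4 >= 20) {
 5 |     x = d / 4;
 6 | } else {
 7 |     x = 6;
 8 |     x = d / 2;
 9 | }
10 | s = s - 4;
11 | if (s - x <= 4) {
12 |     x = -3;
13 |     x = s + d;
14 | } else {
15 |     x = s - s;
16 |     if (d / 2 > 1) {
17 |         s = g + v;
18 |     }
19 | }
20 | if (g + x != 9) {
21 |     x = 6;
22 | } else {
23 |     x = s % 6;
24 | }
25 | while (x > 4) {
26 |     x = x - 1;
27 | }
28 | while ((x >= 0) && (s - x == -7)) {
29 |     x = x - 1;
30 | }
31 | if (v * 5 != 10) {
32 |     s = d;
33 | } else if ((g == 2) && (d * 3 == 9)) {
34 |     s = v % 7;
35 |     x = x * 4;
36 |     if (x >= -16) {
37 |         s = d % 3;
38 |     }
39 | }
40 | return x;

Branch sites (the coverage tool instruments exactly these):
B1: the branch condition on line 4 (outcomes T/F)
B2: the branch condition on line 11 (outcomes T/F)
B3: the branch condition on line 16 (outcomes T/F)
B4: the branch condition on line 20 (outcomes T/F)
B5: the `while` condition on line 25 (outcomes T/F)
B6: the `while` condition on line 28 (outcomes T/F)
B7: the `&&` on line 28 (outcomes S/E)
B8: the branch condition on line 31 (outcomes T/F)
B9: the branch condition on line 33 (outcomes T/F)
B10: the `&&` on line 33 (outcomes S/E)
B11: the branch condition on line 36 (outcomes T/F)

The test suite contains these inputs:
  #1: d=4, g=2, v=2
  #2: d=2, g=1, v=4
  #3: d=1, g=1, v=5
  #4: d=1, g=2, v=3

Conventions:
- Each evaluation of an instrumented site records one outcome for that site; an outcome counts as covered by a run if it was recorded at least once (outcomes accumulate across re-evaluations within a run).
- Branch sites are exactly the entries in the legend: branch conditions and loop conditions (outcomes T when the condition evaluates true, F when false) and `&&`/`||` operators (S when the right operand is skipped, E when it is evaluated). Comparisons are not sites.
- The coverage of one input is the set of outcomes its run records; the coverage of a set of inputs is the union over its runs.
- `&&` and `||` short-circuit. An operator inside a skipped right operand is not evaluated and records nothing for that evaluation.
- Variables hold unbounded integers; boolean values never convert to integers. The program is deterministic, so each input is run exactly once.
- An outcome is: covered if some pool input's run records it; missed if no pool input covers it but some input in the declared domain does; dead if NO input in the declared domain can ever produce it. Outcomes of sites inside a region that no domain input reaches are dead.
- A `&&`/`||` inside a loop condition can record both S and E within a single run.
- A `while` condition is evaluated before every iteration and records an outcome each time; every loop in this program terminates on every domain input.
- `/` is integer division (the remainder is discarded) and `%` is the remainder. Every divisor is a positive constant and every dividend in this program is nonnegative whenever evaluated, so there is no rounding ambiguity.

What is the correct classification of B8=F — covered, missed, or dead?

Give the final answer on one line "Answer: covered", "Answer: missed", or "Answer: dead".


B8=F is recorded by pool input(s) 1 -> covered
Answer: covered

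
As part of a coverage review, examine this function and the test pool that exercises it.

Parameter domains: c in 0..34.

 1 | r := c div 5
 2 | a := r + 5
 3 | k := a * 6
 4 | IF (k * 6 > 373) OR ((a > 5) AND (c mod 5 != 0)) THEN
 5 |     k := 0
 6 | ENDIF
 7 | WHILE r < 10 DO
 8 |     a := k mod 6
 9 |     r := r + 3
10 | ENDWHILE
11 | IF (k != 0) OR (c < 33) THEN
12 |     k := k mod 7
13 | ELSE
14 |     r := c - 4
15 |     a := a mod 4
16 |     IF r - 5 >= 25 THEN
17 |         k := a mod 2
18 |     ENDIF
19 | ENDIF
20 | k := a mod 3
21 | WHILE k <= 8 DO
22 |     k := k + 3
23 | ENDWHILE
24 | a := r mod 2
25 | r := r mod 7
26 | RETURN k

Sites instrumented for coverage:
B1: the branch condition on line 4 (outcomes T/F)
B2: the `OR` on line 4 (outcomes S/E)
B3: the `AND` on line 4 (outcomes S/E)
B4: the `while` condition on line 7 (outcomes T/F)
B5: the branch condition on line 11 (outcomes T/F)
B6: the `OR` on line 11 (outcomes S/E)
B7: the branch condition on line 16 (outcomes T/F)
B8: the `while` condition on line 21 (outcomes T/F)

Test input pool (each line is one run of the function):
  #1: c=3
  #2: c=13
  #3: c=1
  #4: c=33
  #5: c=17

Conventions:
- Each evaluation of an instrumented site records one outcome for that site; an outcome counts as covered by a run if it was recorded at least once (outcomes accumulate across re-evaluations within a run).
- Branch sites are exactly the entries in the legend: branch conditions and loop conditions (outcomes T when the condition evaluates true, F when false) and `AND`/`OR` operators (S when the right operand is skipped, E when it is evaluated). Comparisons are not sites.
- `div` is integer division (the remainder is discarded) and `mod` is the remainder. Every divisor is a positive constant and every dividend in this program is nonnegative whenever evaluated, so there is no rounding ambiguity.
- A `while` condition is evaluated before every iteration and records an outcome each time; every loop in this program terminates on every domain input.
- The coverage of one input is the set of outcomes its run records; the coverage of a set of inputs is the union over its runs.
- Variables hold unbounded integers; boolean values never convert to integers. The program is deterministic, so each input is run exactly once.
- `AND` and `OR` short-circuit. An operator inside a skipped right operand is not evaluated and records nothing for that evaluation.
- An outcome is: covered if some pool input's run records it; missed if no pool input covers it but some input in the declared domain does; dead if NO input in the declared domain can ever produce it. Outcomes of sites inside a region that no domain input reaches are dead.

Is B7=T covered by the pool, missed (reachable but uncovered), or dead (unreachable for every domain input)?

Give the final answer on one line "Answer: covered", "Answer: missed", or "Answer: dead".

no pool input records B7=T
but domain input (c=34) does record it -> reachable, so missed

Answer: missed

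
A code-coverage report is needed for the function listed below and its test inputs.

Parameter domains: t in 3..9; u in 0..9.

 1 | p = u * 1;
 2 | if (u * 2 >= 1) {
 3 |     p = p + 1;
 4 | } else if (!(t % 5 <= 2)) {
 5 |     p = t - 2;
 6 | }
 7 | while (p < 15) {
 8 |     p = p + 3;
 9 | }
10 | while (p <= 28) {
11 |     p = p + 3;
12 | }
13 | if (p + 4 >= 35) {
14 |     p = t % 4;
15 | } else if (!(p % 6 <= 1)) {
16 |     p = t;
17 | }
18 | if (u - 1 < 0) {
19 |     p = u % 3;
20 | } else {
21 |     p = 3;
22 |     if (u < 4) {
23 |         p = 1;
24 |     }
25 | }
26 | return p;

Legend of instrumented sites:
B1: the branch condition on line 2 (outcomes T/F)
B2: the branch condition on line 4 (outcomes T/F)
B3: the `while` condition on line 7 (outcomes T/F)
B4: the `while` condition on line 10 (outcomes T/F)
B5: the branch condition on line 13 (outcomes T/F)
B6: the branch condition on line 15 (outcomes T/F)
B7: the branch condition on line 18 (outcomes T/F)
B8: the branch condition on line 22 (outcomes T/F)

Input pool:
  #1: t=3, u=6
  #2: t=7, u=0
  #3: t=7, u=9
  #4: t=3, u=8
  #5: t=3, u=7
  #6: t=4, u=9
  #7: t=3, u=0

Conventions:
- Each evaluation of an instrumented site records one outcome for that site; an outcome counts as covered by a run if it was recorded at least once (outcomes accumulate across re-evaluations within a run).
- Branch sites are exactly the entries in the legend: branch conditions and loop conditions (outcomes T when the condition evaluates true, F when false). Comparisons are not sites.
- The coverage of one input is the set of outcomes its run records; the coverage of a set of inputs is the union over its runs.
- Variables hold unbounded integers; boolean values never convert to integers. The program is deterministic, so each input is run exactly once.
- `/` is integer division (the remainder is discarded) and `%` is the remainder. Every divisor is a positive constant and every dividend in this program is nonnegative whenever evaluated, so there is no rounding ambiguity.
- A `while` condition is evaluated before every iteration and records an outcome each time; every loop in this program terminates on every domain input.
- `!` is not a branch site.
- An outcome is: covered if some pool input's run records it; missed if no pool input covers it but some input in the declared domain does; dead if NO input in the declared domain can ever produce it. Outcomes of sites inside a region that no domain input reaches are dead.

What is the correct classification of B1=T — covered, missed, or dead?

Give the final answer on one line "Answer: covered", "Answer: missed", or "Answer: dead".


B1=T is recorded by pool input(s) 1, 3, 4, 5, 6 -> covered
Answer: covered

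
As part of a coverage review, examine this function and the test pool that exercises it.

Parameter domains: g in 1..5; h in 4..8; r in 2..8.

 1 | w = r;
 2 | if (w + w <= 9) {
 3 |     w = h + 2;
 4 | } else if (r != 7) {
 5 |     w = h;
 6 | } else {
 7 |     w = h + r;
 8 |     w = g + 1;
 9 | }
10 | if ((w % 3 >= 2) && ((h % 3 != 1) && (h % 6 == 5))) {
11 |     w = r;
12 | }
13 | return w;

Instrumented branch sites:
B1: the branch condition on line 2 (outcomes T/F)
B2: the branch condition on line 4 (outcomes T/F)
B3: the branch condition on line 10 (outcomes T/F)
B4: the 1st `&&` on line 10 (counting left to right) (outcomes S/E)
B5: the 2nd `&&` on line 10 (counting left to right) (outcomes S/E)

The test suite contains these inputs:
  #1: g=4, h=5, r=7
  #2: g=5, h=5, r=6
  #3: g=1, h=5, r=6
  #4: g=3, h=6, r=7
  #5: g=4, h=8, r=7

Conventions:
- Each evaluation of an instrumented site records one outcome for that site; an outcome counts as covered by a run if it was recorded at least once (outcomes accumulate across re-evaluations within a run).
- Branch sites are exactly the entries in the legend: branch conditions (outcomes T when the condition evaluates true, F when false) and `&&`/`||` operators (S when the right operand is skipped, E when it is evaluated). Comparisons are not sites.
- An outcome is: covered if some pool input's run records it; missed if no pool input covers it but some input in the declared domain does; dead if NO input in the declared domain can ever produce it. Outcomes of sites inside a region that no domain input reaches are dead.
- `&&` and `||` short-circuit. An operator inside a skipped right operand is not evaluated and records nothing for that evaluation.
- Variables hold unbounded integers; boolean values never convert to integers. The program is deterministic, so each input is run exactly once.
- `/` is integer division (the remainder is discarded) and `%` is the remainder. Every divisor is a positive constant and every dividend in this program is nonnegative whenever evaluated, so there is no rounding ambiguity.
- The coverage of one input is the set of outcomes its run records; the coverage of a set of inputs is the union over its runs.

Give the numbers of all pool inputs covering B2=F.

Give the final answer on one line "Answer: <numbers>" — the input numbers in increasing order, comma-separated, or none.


input #1 (g=4, h=5, r=7): records B2=F
input #2 (g=5, h=5, r=6): does not record B2=F
input #3 (g=1, h=5, r=6): does not record B2=F
input #4 (g=3, h=6, r=7): records B2=F
input #5 (g=4, h=8, r=7): records B2=F
Answer: 1, 4, 5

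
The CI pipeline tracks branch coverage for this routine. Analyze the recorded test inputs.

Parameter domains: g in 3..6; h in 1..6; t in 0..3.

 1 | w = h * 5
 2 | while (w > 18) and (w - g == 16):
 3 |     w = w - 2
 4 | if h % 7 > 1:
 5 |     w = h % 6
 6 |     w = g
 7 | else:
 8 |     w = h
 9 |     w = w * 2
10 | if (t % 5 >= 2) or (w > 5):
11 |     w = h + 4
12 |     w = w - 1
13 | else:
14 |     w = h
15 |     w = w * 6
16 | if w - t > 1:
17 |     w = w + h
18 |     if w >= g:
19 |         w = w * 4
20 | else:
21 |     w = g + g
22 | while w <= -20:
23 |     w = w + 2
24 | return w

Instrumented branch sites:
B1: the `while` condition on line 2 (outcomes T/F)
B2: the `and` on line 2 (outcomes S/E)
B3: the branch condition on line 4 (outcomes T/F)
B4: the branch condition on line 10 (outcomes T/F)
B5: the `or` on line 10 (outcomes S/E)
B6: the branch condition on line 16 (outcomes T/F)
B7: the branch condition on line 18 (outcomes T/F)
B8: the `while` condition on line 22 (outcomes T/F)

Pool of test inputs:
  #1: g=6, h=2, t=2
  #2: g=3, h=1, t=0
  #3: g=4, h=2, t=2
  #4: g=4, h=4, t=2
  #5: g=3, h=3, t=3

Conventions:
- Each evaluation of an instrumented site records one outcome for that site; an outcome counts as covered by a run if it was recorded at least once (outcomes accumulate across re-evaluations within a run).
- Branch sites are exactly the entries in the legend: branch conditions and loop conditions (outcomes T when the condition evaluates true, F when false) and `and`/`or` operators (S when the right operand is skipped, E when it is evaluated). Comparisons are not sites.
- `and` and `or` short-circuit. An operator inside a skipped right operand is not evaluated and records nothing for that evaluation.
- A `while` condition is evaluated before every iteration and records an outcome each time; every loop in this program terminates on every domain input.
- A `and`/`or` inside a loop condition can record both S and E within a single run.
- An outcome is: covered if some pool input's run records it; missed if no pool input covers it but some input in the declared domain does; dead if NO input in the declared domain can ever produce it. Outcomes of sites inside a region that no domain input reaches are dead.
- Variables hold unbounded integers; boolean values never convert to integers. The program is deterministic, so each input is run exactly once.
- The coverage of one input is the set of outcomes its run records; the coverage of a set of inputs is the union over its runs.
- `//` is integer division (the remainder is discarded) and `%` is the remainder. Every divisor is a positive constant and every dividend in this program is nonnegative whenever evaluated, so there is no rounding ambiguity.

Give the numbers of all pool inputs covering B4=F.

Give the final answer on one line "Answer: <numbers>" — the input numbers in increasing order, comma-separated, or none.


input #1 (g=6, h=2, t=2): does not record B4=F
input #2 (g=3, h=1, t=0): records B4=F
input #3 (g=4, h=2, t=2): does not record B4=F
input #4 (g=4, h=4, t=2): does not record B4=F
input #5 (g=3, h=3, t=3): does not record B4=F
Answer: 2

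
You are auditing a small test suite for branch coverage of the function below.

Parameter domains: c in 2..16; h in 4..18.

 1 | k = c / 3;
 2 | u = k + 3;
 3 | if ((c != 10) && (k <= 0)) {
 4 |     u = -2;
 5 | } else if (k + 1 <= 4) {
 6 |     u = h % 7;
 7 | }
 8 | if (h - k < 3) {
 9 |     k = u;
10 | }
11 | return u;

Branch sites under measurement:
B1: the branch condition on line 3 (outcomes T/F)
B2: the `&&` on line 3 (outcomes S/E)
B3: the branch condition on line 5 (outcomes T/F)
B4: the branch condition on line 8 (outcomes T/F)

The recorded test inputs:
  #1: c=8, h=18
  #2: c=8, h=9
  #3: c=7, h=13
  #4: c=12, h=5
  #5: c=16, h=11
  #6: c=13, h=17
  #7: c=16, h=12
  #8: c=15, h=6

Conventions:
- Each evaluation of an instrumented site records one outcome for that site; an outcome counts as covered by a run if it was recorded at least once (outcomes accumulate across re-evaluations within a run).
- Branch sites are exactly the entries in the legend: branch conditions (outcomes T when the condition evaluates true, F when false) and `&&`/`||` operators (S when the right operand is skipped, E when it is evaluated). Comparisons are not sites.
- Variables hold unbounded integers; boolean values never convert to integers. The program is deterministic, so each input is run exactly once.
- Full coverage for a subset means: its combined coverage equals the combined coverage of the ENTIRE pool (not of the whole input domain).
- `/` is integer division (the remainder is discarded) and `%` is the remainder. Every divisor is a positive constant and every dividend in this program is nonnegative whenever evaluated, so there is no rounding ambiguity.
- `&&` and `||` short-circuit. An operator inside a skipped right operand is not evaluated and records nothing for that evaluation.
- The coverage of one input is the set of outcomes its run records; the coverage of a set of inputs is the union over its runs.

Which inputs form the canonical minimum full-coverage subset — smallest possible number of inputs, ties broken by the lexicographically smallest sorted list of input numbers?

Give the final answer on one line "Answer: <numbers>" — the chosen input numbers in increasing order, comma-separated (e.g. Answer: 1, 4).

#1 (c=8, h=18) -> B2->E, B1->F, B3->T, B4->F; covered: B1=F, B2=E, B3=T, B4=F
#2 (c=8, h=9) -> B2->E, B1->F, B3->T, B4->F; covered: B1=F, B2=E, B3=T, B4=F
#3 (c=7, h=13) -> B2->E, B1->F, B3->T, B4->F; covered: B1=F, B2=E, B3=T, B4=F
#4 (c=12, h=5) -> B2->E, B1->F, B3->F, B4->T; covered: B1=F, B2=E, B3=F, B4=T
#5 (c=16, h=11) -> B2->E, B1->F, B3->F, B4->F; covered: B1=F, B2=E, B3=F, B4=F
#6 (c=13, h=17) -> B2->E, B1->F, B3->F, B4->F; covered: B1=F, B2=E, B3=F, B4=F
#7 (c=16, h=12) -> B2->E, B1->F, B3->F, B4->F; covered: B1=F, B2=E, B3=F, B4=F
#8 (c=15, h=6) -> B2->E, B1->F, B3->F, B4->T; covered: B1=F, B2=E, B3=F, B4=T
the full pool covers 6 outcomes: B1=F, B2=E, B3=T, B3=F, B4=T, B4=F
every size-1 subset falls short of the 6 outcomes (best: 4/6)
inputs {1, 4} (size 2) cover everything; no size-2 subset with a lexicographically smaller index list covers all 6

Answer: 1, 4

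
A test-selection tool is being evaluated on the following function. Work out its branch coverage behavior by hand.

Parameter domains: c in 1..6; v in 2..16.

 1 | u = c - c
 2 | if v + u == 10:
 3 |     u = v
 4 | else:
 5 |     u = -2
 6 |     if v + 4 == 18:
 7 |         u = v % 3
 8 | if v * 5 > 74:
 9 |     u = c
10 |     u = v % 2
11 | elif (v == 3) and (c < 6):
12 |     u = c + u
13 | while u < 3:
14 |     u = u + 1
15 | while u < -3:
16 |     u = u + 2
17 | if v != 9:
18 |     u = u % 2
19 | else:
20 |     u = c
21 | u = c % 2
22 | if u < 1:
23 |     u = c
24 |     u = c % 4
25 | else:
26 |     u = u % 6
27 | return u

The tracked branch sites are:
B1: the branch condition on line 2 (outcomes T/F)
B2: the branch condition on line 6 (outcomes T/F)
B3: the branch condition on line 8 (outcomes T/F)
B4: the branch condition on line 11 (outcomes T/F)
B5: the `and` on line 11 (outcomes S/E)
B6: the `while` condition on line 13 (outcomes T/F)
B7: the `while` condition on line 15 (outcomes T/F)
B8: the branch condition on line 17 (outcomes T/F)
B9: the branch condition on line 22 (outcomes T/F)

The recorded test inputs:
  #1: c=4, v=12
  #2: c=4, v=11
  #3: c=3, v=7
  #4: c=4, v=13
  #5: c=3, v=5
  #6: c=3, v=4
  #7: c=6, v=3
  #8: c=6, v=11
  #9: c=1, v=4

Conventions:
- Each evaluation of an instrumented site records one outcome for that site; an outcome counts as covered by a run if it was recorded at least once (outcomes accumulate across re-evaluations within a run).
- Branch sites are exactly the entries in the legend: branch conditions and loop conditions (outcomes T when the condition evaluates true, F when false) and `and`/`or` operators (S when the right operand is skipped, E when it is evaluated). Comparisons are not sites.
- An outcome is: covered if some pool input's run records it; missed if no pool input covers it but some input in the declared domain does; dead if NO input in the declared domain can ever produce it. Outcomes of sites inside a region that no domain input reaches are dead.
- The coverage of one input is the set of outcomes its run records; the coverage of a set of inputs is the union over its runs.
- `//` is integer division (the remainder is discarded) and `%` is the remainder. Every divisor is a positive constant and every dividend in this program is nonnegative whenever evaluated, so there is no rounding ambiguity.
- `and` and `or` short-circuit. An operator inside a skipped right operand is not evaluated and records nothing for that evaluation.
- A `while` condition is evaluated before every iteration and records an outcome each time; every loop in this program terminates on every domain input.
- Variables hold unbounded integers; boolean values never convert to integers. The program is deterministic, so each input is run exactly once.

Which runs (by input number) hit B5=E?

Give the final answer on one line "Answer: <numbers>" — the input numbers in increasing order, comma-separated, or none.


input #1 (c=4, v=12): does not record B5=E
input #2 (c=4, v=11): does not record B5=E
input #3 (c=3, v=7): does not record B5=E
input #4 (c=4, v=13): does not record B5=E
input #5 (c=3, v=5): does not record B5=E
input #6 (c=3, v=4): does not record B5=E
input #7 (c=6, v=3): records B5=E
input #8 (c=6, v=11): does not record B5=E
input #9 (c=1, v=4): does not record B5=E
Answer: 7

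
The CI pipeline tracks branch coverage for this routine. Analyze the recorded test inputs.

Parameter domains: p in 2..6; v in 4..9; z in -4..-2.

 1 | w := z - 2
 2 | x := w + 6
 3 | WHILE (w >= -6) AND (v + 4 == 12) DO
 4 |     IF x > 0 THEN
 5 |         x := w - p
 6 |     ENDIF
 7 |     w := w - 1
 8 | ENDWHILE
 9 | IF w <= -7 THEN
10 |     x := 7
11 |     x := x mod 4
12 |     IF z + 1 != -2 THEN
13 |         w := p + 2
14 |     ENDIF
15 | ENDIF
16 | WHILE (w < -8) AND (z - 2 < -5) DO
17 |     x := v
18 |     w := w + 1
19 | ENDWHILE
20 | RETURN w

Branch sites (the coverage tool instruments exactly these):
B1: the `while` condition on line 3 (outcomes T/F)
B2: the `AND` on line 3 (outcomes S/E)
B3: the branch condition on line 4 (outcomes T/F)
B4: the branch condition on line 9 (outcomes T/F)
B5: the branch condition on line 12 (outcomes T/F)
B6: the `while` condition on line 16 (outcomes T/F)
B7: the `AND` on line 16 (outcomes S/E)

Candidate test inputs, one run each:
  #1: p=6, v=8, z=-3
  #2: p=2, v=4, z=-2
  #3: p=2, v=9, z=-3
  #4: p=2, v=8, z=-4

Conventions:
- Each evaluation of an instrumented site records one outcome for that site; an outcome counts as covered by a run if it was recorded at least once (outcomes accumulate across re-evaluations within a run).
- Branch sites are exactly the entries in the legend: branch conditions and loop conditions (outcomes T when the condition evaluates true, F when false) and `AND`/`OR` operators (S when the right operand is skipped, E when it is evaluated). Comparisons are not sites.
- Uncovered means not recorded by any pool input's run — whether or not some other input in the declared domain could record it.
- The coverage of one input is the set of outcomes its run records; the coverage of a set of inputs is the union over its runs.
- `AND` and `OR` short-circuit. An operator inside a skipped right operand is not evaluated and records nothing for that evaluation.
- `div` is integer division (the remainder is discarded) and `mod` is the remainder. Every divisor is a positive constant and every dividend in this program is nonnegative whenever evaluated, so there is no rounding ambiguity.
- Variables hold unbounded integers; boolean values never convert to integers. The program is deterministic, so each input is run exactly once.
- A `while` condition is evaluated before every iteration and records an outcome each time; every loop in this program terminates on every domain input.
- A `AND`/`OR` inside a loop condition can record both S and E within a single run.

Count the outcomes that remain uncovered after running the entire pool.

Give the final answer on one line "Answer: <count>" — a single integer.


input #1, p=6, v=8, z=-3: events B2->E, B1->T, B3->T, B2->E, B1->T, B3->F, B2->S, B1->F, B4->T, B5->F, B7->S, B6->F; outcomes B1=T, B1=F, B2=S, B2=E, B3=T, B3=F, B4=T, B5=F, B6=F, B7=S
input #2, p=2, v=4, z=-2: events B2->E, B1->F, B4->F, B7->S, B6->F; outcomes B1=F, B2=E, B4=F, B6=F, B7=S
input #3, p=2, v=9, z=-3: events B2->E, B1->F, B4->F, B7->S, B6->F; outcomes B1=F, B2=E, B4=F, B6=F, B7=S
input #4, p=2, v=8, z=-4: events B2->E, B1->T, B3->F, B2->S, B1->F, B4->T, B5->T, B7->S, B6->F; outcomes B1=T, B1=F, B2=S, B2=E, B3=F, B4=T, B5=T, B6=F, B7=S
union over the pool: B1=T, B1=F, B2=S, B2=E, B3=T, B3=F, B4=T, B4=F, B5=T, B5=F, B6=F, B7=S
uncovered (2 of 14): B6=T, B7=E
Answer: 2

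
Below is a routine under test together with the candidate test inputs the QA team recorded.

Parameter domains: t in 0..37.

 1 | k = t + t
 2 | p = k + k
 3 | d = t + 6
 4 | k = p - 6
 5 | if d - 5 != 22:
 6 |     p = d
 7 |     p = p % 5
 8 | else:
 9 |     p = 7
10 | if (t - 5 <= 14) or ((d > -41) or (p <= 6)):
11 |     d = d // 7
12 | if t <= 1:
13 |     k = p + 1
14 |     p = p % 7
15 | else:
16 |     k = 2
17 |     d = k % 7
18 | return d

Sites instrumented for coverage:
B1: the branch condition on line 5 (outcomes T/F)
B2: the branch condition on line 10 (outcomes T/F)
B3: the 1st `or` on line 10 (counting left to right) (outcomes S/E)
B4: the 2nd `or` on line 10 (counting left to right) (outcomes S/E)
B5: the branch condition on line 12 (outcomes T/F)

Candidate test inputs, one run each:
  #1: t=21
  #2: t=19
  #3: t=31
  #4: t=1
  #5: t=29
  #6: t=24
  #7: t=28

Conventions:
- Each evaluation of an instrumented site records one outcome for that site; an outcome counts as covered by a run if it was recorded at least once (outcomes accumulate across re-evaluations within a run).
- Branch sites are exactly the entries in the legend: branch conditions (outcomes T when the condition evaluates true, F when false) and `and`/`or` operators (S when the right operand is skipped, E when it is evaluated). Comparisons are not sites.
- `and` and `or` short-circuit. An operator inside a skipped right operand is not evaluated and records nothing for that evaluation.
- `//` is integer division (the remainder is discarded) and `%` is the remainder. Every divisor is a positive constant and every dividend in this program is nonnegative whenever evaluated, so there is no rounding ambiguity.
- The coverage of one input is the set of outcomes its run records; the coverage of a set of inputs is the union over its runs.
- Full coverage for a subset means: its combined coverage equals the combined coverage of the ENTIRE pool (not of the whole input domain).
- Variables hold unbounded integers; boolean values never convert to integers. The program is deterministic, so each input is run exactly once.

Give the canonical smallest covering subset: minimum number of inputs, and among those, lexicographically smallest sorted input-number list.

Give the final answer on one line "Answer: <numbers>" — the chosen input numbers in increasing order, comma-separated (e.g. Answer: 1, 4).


#1 (t=21) -> covered: B1=F, B2=T, B3=E, B4=S, B5=F
#2 (t=19) -> covered: B1=T, B2=T, B3=S, B5=F
#3 (t=31) -> covered: B1=T, B2=T, B3=E, B4=S, B5=F
#4 (t=1) -> covered: B1=T, B2=T, B3=S, B5=T
#5 (t=29) -> covered: B1=T, B2=T, B3=E, B4=S, B5=F
#6 (t=24) -> covered: B1=T, B2=T, B3=E, B4=S, B5=F
#7 (t=28) -> covered: B1=T, B2=T, B3=E, B4=S, B5=F
together the pool reaches 8 outcomes: B1=T, B1=F, B2=T, B3=S, B3=E, B4=S, B5=T, B5=F
every size-1 subset falls short of the 8 outcomes (best: 5/8)
at size 2, {1, 4} reaches all 8 outcomes; every lexicographically earlier size-2 subset fails
Answer: 1, 4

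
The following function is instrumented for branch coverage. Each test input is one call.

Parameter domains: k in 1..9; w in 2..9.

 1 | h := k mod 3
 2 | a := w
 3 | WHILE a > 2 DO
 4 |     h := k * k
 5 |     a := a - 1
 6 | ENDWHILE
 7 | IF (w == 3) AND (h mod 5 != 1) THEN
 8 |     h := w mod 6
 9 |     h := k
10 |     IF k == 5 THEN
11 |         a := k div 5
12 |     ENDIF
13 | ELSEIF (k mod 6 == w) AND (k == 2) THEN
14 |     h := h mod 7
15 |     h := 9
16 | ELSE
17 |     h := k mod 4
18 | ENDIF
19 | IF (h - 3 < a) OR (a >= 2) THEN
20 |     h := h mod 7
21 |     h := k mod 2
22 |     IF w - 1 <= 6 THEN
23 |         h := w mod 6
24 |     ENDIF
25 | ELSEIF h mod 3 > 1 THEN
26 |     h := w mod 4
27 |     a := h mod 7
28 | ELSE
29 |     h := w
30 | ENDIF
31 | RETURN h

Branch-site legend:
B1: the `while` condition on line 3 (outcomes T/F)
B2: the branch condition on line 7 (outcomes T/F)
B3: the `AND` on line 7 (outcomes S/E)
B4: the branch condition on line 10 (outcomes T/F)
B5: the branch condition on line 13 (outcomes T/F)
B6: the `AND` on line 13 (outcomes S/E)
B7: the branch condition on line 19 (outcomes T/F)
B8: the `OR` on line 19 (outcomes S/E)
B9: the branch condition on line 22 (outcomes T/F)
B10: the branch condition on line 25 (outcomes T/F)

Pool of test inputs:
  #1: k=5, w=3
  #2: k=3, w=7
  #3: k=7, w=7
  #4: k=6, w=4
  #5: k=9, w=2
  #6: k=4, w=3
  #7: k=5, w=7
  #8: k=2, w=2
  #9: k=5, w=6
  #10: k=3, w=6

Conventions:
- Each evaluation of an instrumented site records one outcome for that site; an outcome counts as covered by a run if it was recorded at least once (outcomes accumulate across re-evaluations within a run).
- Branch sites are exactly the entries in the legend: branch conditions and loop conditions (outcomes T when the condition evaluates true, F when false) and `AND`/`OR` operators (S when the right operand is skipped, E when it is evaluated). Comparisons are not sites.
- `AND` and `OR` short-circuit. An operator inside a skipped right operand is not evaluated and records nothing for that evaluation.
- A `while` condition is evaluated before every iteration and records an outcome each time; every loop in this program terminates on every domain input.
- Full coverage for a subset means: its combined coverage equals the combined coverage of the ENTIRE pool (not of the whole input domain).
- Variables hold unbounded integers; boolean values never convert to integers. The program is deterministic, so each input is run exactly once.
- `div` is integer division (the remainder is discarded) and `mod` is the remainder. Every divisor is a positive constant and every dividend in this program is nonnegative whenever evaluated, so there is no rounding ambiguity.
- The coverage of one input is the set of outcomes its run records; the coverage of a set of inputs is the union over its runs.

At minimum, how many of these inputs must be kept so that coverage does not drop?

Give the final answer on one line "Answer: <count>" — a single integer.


input #1 (k=5, w=3): events B1->T, B1->F, B3->E, B2->T, B4->T, B8->E, B7->F, B10->T; covers B1=T, B1=F, B2=T, B3=E, B4=T, B7=F, B8=E, B10=T
input #2 (k=3, w=7): events B1->T, B1->T, B1->T, B1->T, B1->T, B1->F, B3->S, B2->F, B6->S, B5->F, B8->S, B7->T, B9->T; covers B1=T, B1=F, B2=F, B3=S, B5=F, B6=S, B7=T, B8=S, B9=T
input #3 (k=7, w=7): events B1->T, B1->T, B1->T, B1->T, B1->T, B1->F, B3->S, B2->F, B6->S, B5->F, B8->S, B7->T, B9->T; covers B1=T, B1=F, B2=F, B3=S, B5=F, B6=S, B7=T, B8=S, B9=T
input #4 (k=6, w=4): events B1->T, B1->T, B1->F, B3->S, B2->F, B6->S, B5->F, B8->S, B7->T, B9->T; covers B1=T, B1=F, B2=F, B3=S, B5=F, B6=S, B7=T, B8=S, B9=T
input #5 (k=9, w=2): events B1->F, B3->S, B2->F, B6->S, B5->F, B8->S, B7->T, B9->T; covers B1=F, B2=F, B3=S, B5=F, B6=S, B7=T, B8=S, B9=T
input #6 (k=4, w=3): events B1->T, B1->F, B3->E, B2->F, B6->S, B5->F, B8->S, B7->T, B9->T; covers B1=T, B1=F, B2=F, B3=E, B5=F, B6=S, B7=T, B8=S, B9=T
input #7 (k=5, w=7): events B1->T, B1->T, B1->T, B1->T, B1->T, B1->F, B3->S, B2->F, B6->S, B5->F, B8->S, B7->T, B9->T; covers B1=T, B1=F, B2=F, B3=S, B5=F, B6=S, B7=T, B8=S, B9=T
input #8 (k=2, w=2): events B1->F, B3->S, B2->F, B6->E, B5->T, B8->E, B7->T, B9->T; covers B1=F, B2=F, B3=S, B5=T, B6=E, B7=T, B8=E, B9=T
input #9 (k=5, w=6): events B1->T, B1->T, B1->T, B1->T, B1->F, B3->S, B2->F, B6->S, B5->F, B8->S, B7->T, B9->T; covers B1=T, B1=F, B2=F, B3=S, B5=F, B6=S, B7=T, B8=S, B9=T
input #10 (k=3, w=6): events B1->T, B1->T, B1->T, B1->T, B1->F, B3->S, B2->F, B6->S, B5->F, B8->S, B7->T, B9->T; covers B1=T, B1=F, B2=F, B3=S, B5=F, B6=S, B7=T, B8=S, B9=T
union over all inputs: B1=T, B1=F, B2=T, B2=F, B3=S, B3=E, B4=T, B5=T, B5=F, B6=S, B6=E, B7=T, B7=F, B8=S, B8=E, B9=T, B10=T (17 outcomes)
no size-1 subset reaches all 17 outcomes (best union: 9/17)
no size-2 subset reaches all 17 outcomes (best union: 15/17)
size 3: inputs {1, 2, 8} cover all 17 outcomes, and no lexicographically smaller subset of this size does
Answer: 3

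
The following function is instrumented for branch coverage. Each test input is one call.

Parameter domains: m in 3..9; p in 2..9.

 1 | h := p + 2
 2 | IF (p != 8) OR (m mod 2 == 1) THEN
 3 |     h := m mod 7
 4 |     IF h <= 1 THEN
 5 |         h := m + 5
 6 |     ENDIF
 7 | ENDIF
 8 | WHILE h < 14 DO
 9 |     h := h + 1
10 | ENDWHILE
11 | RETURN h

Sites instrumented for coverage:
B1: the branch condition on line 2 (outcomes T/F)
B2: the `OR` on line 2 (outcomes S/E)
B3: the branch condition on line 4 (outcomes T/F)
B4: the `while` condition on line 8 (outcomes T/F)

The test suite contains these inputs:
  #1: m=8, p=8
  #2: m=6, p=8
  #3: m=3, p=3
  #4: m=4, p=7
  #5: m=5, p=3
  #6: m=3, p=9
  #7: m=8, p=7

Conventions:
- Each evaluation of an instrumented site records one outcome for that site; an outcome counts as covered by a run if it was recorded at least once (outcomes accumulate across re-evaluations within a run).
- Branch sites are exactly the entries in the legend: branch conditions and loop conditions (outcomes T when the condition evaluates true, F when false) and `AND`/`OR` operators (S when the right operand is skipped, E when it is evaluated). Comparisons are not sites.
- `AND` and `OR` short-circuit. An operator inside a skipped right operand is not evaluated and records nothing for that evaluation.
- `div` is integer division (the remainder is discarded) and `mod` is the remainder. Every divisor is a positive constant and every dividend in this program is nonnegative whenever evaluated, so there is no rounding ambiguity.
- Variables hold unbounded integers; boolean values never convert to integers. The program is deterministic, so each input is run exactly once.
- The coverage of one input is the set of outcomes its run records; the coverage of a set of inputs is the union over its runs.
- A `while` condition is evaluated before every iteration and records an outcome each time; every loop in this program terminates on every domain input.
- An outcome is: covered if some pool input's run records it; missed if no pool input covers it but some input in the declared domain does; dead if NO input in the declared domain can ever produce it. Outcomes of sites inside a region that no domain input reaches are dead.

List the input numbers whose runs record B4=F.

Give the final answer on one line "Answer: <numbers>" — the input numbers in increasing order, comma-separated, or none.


input #1 (m=8, p=8): records B4=F
input #2 (m=6, p=8): records B4=F
input #3 (m=3, p=3): records B4=F
input #4 (m=4, p=7): records B4=F
input #5 (m=5, p=3): records B4=F
input #6 (m=3, p=9): records B4=F
input #7 (m=8, p=7): records B4=F
Answer: 1, 2, 3, 4, 5, 6, 7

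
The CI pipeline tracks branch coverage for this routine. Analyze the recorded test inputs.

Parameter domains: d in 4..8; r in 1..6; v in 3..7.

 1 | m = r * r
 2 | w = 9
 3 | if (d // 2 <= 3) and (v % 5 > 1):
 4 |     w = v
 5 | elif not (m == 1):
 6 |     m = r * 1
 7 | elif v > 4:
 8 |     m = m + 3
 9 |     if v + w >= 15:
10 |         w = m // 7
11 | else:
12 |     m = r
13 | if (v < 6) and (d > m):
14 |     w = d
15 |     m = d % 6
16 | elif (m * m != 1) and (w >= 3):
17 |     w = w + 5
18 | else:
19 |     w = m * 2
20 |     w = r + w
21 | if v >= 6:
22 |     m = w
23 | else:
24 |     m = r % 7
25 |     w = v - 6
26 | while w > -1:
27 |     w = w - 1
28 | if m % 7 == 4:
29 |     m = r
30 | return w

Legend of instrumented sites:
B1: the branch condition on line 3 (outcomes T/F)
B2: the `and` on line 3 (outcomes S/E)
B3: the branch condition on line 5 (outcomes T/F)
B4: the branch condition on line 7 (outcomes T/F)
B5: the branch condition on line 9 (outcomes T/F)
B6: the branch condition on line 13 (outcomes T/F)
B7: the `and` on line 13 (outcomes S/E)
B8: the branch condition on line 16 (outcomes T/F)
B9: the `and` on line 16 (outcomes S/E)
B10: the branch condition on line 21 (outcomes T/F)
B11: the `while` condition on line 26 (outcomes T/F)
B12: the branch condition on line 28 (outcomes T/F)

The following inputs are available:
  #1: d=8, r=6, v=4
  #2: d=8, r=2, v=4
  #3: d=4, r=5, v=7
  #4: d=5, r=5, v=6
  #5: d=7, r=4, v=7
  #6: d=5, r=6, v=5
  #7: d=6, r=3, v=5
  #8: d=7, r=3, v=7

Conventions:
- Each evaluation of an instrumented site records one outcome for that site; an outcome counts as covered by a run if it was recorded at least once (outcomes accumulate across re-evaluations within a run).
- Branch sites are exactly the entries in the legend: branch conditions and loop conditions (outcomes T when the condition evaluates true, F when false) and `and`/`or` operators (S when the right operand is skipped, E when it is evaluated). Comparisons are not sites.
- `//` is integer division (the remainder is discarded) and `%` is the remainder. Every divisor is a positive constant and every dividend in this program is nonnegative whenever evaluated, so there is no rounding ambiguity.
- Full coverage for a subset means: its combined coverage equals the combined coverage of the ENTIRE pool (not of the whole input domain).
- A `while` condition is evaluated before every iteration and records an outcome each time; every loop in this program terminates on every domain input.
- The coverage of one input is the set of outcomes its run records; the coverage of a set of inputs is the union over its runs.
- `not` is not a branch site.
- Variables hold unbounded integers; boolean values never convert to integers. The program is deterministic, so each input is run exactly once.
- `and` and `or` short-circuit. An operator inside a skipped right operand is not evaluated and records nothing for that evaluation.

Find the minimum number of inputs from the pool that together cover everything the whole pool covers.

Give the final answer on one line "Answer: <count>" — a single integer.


#1 (d=8, r=6, v=4) -> B2->S, B1->F, B3->T, B7->E, B6->T, B10->F, B11->F, B12->F; covered: B1=F, B2=S, B3=T, B6=T, B7=E, B10=F, B11=F, B12=F
#2 (d=8, r=2, v=4) -> B2->S, B1->F, B3->T, B7->E, B6->T, B10->F, B11->F, B12->F; covered: B1=F, B2=S, B3=T, B6=T, B7=E, B10=F, B11=F, B12=F
#3 (d=4, r=5, v=7) -> B2->E, B1->T, B7->S, B6->F, B9->E, B8->T, B10->T, B11->T, B11->T, B11->T, B11->T, B11->T, B11->T, B11->T, ...; covered: B1=T, B2=E, B6=F, B7=S, B8=T, B9=E, B10=T, B11=T, B11=F, B12=F
#4 (d=5, r=5, v=6) -> B2->E, B1->F, B3->T, B7->S, B6->F, B9->E, B8->T, B10->T, B11->T, B11->T, B11->T, B11->T, B11->T, B11->T, ...; covered: B1=F, B2=E, B3=T, B6=F, B7=S, B8=T, B9=E, B10=T, B11=T, B11=F, B12=F
#5 (d=7, r=4, v=7) -> B2->E, B1->T, B7->S, B6->F, B9->E, B8->T, B10->T, B11->T, B11->T, B11->T, B11->T, B11->T, B11->T, B11->T, ...; covered: B1=T, B2=E, B6=F, B7=S, B8=T, B9=E, B10=T, B11=T, B11=F, B12=F
#6 (d=5, r=6, v=5) -> B2->E, B1->F, B3->T, B7->E, B6->F, B9->E, B8->T, B10->F, B11->F, B12->F; covered: B1=F, B2=E, B3=T, B6=F, B7=E, B8=T, B9=E, B10=F, B11=F, B12=F
#7 (d=6, r=3, v=5) -> B2->E, B1->F, B3->T, B7->E, B6->T, B10->F, B11->F, B12->F; covered: B1=F, B2=E, B3=T, B6=T, B7=E, B10=F, B11=F, B12=F
#8 (d=7, r=3, v=7) -> B2->E, B1->T, B7->S, B6->F, B9->E, B8->T, B10->T, B11->T, B11->T, B11->T, B11->T, B11->T, B11->T, B11->T, ...; covered: B1=T, B2=E, B6=F, B7=S, B8=T, B9=E, B10=T, B11=T, B11=F, B12=F
together the pool reaches 16 outcomes: B1=T, B1=F, B2=S, B2=E, B3=T, B6=T, B6=F, B7=S, B7=E, B8=T, B9=E, B10=T, B10=F, B11=T, B11=F, B12=F
every size-1 subset falls short of the 16 outcomes (best: 11/16)
size 2: inputs {1, 3} cover all 16 outcomes, and no lexicographically smaller subset of this size does
Answer: 2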